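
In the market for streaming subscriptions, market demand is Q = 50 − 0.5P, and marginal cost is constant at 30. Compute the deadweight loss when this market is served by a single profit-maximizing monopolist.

Inverting demand: P = 100 − 2Q.
Perfect competition: P = MC = 30, so 100 − 2Q = 30 and Q = 35.
Monopoly sets MR = MC: 100 − 4Q = 30 ⇒ Q = 17.5, P = 100 − 2·17.5 = 65.
DWL is the triangle between Q = 17.5 and Q = 35: ½·(35 − 17.5)·(65 − 30) = 306.25.

DWL = 306.25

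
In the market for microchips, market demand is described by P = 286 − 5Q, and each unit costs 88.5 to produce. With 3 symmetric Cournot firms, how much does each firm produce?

q_i = 9.875

Cournot with 3 identical firms: the symmetric best-response condition is 286 − 20q = 88.5. Each firm produces q = 9.875, total output Q = 29.625, price P = 137.875.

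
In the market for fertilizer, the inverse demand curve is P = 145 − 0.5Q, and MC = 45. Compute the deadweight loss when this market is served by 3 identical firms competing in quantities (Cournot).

Perfect competition: P = MC = 45, so 145 − 0.5Q = 45 and Q = 200.
Cournot with 3 identical firms: the symmetric best-response condition is 145 − 2q = 45. Each firm produces q = 50, total output Q = 150, price P = 70.
DWL is the triangle between Q = 150 and Q = 200: ½·(200 − 150)·(70 − 45) = 625.

DWL = 625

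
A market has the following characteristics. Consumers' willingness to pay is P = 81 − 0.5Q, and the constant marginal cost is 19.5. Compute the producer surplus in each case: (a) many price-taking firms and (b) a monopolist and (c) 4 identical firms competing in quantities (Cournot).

Competitive firms price at marginal cost: P = 19.5, giving Q = 123.
PS = (19.5 − 19.5)·123 = 0.
The monopolist equates marginal revenue to marginal cost: 81 − Q = 19.5, so Q = 61.5. From demand, P = 50.25.
PS = (50.25 − 19.5)·61.5 = 1891.125.
With 4 symmetric Cournot firms, each firm's FOC gives 81 − 2.5q = 19.5, so q = 24.6, Q = 4·24.6 = 98.4, and P = 31.8.
PS = (31.8 − 19.5)·98.4 = 1210.32.

Competition: PS = 0; Monopoly: PS = 1891.125; Cournot: PS = 1210.32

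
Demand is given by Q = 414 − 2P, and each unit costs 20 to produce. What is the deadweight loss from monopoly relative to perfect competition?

DWL = 8742.25

Inverting demand: P = 207 − 0.5Q.
Under competition P = MC = 20, so Q = (207 − 20)/0.5 = 374.
The monopolist equates marginal revenue to marginal cost: 207 − Q = 20, so Q = 187. From demand, P = 113.5.
DWL is the triangle between Q = 187 and Q = 374: ½·(374 − 187)·(113.5 − 20) = 8742.25.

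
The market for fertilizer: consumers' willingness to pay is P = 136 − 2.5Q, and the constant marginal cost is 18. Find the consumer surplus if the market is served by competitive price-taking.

Under competition P = MC = 18, so Q = (136 − 18)/2.5 = 47.2.
CS = ½·(136 − 18)·47.2 = 2784.8.

CS = 2784.8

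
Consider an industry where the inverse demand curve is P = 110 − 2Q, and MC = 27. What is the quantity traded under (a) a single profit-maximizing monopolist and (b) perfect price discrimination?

A monopolist chooses Q where MR = MC. MR = 110 − 4Q; setting this equal to 27 gives Q = 20.75 and P = 68.5.
Under first-degree price discrimination the firm charges each unit its demand price and produces up to where P = MC, i.e. Q = 41.5. Consumer surplus is zero; producer surplus equals total surplus.

Monopoly: Q = 20.75; Perfect PD: Q = 41.5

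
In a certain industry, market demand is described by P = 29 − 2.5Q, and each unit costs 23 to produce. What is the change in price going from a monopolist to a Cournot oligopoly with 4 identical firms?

P falls by 1.8

A monopolist chooses Q where MR = MC. MR = 29 − 5Q; setting this equal to 23 gives Q = 1.2 and P = 26.
With 4 symmetric Cournot firms, each firm's FOC gives 29 − 12.5q = 23, so q = 0.48, Q = 4·0.48 = 1.92, and P = 24.2.
Change in price: 24.2 − 26 = −1.8.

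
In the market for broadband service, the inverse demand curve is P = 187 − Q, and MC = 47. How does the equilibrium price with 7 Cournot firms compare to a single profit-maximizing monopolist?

With 7 symmetric Cournot firms, each firm's FOC gives 187 − 8q = 47, so q = 17.5, Q = 7·17.5 = 122.5, and P = 64.5.
Monopoly sets MR = MC: 187 − 2Q = 47 ⇒ Q = 70, P = 187 − 70 = 117.

Cournot: P = 64.5; Monopoly: P = 117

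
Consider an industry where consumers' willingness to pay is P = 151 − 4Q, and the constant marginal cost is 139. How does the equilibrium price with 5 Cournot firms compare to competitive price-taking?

In a 5-firm Cournot equilibrium, symmetry and the first-order condition give q = (151 − 139)/(24) = 0.5. So Q = 2.5 and P = 141.
Perfect competition: P = MC = 139, so 151 − 4Q = 139 and Q = 3.

Cournot: P = 141; Competition: P = 139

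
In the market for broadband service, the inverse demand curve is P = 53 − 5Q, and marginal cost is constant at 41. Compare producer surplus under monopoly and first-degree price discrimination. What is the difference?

The monopolist equates marginal revenue to marginal cost: 53 − 10Q = 41, so Q = 1.2. From demand, P = 47.
PS = (47 − 41)·1.2 = 7.2.
With perfect price discrimination, output is the efficient level Q = 2.4 (where demand meets MC), but every buyer pays their willingness to pay: CS = 0 and PS = total surplus.
PS = ½·(53 − 41)·2.4 = 14.4.
Change in producer surplus: 14.4 − 7.2 = 7.2.

PS rises by 7.2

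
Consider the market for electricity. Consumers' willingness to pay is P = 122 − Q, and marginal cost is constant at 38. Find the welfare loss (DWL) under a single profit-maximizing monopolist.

DWL = 882

Competitive firms price at marginal cost: P = 38, giving Q = 84.
Monopoly sets MR = MC: 122 − 2Q = 38 ⇒ Q = 42, P = 122 − 42 = 80.
DWL is the triangle between Q = 42 and Q = 84: ½·(84 − 42)·(80 − 38) = 882.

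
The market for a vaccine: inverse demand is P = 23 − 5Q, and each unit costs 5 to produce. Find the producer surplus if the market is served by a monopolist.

PS = 16.2

A monopolist chooses Q where MR = MC. MR = 23 − 10Q; setting this equal to 5 gives Q = 1.8 and P = 14.
PS = (14 − 5)·1.8 = 16.2.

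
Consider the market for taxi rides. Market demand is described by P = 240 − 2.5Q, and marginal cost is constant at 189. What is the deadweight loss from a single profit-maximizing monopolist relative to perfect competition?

DWL = 130.05

Competitive firms price at marginal cost: P = 189, giving Q = 20.4.
A monopolist chooses Q where MR = MC. MR = 240 − 5Q; setting this equal to 189 gives Q = 10.2 and P = 214.5.
DWL is the triangle between Q = 10.2 and Q = 20.4: ½·(20.4 − 10.2)·(214.5 − 189) = 130.05.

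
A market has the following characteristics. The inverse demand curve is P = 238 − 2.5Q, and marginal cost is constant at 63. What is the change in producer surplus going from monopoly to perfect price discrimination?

Monopoly sets MR = MC: 238 − 5Q = 63 ⇒ Q = 35, P = 238 − 2.5·35 = 150.5.
PS = (150.5 − 63)·35 = 3062.5.
With perfect price discrimination, output is the efficient level Q = 70 (where demand meets MC), but every buyer pays their willingness to pay: CS = 0 and PS = total surplus.
PS = ½·(238 − 63)·70 = 6125.
Change in producer surplus: 6125 − 3062.5 = 3062.5.

Producer surplus rises by 3062.5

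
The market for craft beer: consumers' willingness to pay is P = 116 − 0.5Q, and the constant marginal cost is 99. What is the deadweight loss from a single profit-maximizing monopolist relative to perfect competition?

Perfect competition: P = MC = 99, so 116 − 0.5Q = 99 and Q = 34.
The monopolist equates marginal revenue to marginal cost: 116 − Q = 99, so Q = 17. From demand, P = 107.5.
DWL is the triangle between Q = 17 and Q = 34: ½·(34 − 17)·(107.5 − 99) = 72.25.

DWL = 72.25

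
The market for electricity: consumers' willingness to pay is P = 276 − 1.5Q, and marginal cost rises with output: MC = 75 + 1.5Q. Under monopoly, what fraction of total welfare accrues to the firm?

A monopolist chooses Q where MR = MC. MR = 276 − 3Q; setting this equal to 75 + 1.5Q gives Q = 134/3 and P = 209.
CS = ½·(276 − 209)·134/3 = 4489/3.
PS = P·Q − VC(Q) = 209·134/3 − (75·134/3 + ½·1.5·(134/3)²) = 4489.
Share captured = PS/TS = 4489/(17956/3) = 0.75.

PS/TS = 0.75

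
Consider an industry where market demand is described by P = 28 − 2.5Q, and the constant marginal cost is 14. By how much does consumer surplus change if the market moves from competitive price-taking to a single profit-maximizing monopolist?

CS falls by 29.4

Perfect competition: P = MC = 14, so 28 − 2.5Q = 14 and Q = 5.6.
CS = ½·(28 − 14)·5.6 = 39.2.
Monopoly sets MR = MC: 28 − 5Q = 14 ⇒ Q = 2.8, P = 28 − 2.5·2.8 = 21.
CS = ½·(28 − 21)·2.8 = 9.8.
Change in consumer surplus: 9.8 − 39.2 = −29.4.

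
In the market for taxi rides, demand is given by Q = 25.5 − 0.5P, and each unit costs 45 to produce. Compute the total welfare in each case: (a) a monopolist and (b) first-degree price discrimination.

Monopoly: TS = 6.75; Perfect PD: TS = 9

Inverting demand: P = 51 − 2Q.
A monopolist chooses Q where MR = MC. MR = 51 − 4Q; setting this equal to 45 gives Q = 1.5 and P = 48.
CS = ½·(51 − 48)·1.5 = 2.25; PS = (48 − 45)·1.5 = 4.5; TS = 6.75.
A perfectly discriminating monopolist sells every unit with P(Q) ≥ MC(Q), so output equals the competitive quantity Q = 3. Each buyer pays their reservation price, so CS = 0 and the firm captures all surplus.
TS = 9 (equal to competitive TS).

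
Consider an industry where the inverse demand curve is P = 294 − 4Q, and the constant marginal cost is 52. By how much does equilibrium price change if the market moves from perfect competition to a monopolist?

P rises by 121

Under competition P = MC = 52, so Q = (294 − 52)/4 = 60.5.
A monopolist chooses Q where MR = MC. MR = 294 − 8Q; setting this equal to 52 gives Q = 30.25 and P = 173.
Change in equilibrium price: 173 − 52 = 121.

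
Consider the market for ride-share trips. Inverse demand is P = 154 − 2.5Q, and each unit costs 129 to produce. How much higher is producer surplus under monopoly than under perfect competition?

Perfect competition: P = MC = 129, so 154 − 2.5Q = 129 and Q = 10.
PS = (129 − 129)·10 = 0.
Monopoly sets MR = MC: 154 − 5Q = 129 ⇒ Q = 5, P = 154 − 2.5·5 = 141.5.
PS = (141.5 − 129)·5 = 62.5.
Change in producer surplus: 62.5 − 0 = 62.5.

Producer surplus rises by 62.5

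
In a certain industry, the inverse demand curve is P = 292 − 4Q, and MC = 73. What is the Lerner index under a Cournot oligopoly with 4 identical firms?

Lerner index = 0.375

In a 4-firm Cournot equilibrium, symmetry and the first-order condition give q = (292 − 73)/(20) = 10.95. So Q = 43.8 and P = 116.8.
Lerner index = (P − MC)/P = (116.8 − 73)/116.8 = 0.375.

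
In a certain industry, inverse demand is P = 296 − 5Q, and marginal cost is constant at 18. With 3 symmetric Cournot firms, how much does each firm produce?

q_i = 13.9

In a 3-firm Cournot equilibrium, symmetry and the first-order condition give q = (296 − 18)/(20) = 13.9. So Q = 41.7 and P = 87.5.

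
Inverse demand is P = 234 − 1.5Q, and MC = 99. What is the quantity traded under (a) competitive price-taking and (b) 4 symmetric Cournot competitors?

Perfect competition: P = MC = 99, so 234 − 1.5Q = 99 and Q = 90.
With 4 symmetric Cournot firms, each firm's FOC gives 234 − 7.5q = 99, so q = 18, Q = 4·18 = 72, and P = 126.

Competition: Q = 90; Cournot: Q = 72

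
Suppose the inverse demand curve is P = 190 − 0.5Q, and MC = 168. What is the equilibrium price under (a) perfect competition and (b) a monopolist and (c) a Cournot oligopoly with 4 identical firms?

Competition: P = 168; Monopoly: P = 179; Cournot: P = 172.4

Under competition P = MC = 168, so Q = (190 − 168)/0.5 = 44.
A monopolist chooses Q where MR = MC. MR = 190 − Q; setting this equal to 168 gives Q = 22 and P = 179.
In a 4-firm Cournot equilibrium, symmetry and the first-order condition give q = (190 − 168)/(2.5) = 8.8. So Q = 35.2 and P = 172.4.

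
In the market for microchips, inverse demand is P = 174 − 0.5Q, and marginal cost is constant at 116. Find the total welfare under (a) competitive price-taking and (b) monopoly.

Competition: TS = 3364; Monopoly: TS = 2523

Perfect competition: P = MC = 116, so 174 − 0.5Q = 116 and Q = 116.
CS = ½·(174 − 116)·116 = 3364; PS = (116 − 116)·116 = 0; TS = 3364.
The monopolist equates marginal revenue to marginal cost: 174 − Q = 116, so Q = 58. From demand, P = 145.
CS = ½·(174 − 145)·58 = 841; PS = (145 − 116)·58 = 1682; TS = 2523.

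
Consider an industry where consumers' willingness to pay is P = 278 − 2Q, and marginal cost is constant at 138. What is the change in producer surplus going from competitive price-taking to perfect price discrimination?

Under competition P = MC = 138, so Q = (278 − 138)/2 = 70.
PS = (138 − 138)·70 = 0.
Under first-degree price discrimination the firm charges each unit its demand price and produces up to where P = MC, i.e. Q = 70. Consumer surplus is zero; producer surplus equals total surplus.
PS = ½·(278 − 138)·70 = 4900.
Change in producer surplus: 4900 − 0 = 4900.

PS rises by 4900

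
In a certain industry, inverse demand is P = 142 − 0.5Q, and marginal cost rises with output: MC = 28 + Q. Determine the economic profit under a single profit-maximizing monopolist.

Profit = 3249

The monopolist equates marginal revenue to marginal cost: 142 − Q = 28 + Q, so Q = 57. From demand, P = 113.5.
Profit = 113.5·57 − (28·57 + ½·1·57²) = 3249.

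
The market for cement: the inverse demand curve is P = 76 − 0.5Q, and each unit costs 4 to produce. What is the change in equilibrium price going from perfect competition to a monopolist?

Equilibrium price rises by 36

Perfect competition: P = MC = 4, so 76 − 0.5Q = 4 and Q = 144.
A monopolist chooses Q where MR = MC. MR = 76 − Q; setting this equal to 4 gives Q = 72 and P = 40.
Change in equilibrium price: 40 − 4 = 36.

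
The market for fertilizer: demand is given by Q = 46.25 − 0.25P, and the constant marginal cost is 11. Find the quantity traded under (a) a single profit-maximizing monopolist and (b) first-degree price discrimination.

Monopoly: Q = 21.75; Perfect PD: Q = 43.5

Inverting demand: P = 185 − 4Q.
A monopolist chooses Q where MR = MC. MR = 185 − 8Q; setting this equal to 11 gives Q = 21.75 and P = 98.
A perfectly discriminating monopolist sells every unit with P(Q) ≥ MC(Q), so output equals the competitive quantity Q = 43.5. Each buyer pays their reservation price, so CS = 0 and the firm captures all surplus.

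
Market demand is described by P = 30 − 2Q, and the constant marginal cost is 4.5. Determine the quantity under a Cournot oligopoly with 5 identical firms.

Q = 10.625

Cournot with 5 identical firms: the symmetric best-response condition is 30 − 12q = 4.5. Each firm produces q = 2.125, total output Q = 10.625, price P = 8.75.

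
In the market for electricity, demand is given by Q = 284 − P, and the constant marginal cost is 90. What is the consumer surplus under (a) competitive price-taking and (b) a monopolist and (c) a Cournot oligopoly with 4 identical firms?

Competition: CS = 18818; Monopoly: CS = 4704.5; Cournot: CS = 12043.52

Inverting demand: P = 284 − Q.
Perfect competition: P = MC = 90, so 284 − Q = 90 and Q = 194.
CS = ½·(284 − 90)·194 = 18818.
Monopoly sets MR = MC: 284 − 2Q = 90 ⇒ Q = 97, P = 284 − 97 = 187.
CS = ½·(284 − 187)·97 = 4704.5.
In a 4-firm Cournot equilibrium, symmetry and the first-order condition give q = (284 − 90)/(5) = 38.8. So Q = 155.2 and P = 128.8.
CS = ½·(284 − 128.8)·155.2 = 12043.52.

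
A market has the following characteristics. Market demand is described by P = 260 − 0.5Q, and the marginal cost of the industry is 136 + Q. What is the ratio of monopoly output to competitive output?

Q_m/Q_c = 0.75

The monopolist equates marginal revenue to marginal cost: 260 − Q = 136 + Q, so Q = 62. From demand, P = 229.
Under competition P = MC: 260 − 0.5Q = 136 + Q ⇒ Q = 248/3, P = 656/3.
Ratio Q_m/Q_c = 62/(248/3) = 0.75.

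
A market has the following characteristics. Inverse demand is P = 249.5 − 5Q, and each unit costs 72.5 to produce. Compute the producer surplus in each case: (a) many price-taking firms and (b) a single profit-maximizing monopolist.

Perfect competition: P = MC = 72.5, so 249.5 − 5Q = 72.5 and Q = 35.4.
PS = (72.5 − 72.5)·35.4 = 0.
The monopolist equates marginal revenue to marginal cost: 249.5 − 10Q = 72.5, so Q = 17.7. From demand, P = 161.
PS = (161 − 72.5)·17.7 = 1566.45.

Competition: PS = 0; Monopoly: PS = 1566.45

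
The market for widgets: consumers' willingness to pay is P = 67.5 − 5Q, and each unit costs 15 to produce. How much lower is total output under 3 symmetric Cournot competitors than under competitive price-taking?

Q falls by 2.625

Under competition P = MC = 15, so Q = (67.5 − 15)/5 = 10.5.
Cournot with 3 identical firms: the symmetric best-response condition is 67.5 − 20q = 15. Each firm produces q = 2.625, total output Q = 7.875, price P = 28.125.
Change in total output: 7.875 − 10.5 = −2.625.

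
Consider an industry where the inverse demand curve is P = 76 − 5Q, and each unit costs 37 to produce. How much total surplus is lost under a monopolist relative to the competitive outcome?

Competitive firms price at marginal cost: P = 37, giving Q = 7.8.
A monopolist chooses Q where MR = MC. MR = 76 − 10Q; setting this equal to 37 gives Q = 3.9 and P = 56.5.
DWL is the triangle between Q = 3.9 and Q = 7.8: ½·(7.8 − 3.9)·(56.5 − 37) = 38.025.

DWL = 38.025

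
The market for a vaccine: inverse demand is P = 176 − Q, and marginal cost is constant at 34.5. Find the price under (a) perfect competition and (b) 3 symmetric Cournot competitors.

Perfect competition: P = MC = 34.5, so 176 − Q = 34.5 and Q = 141.5.
In a 3-firm Cournot equilibrium, symmetry and the first-order condition give q = (176 − 34.5)/(4) = 35.375. So Q = 106.125 and P = 69.875.

Competition: P = 34.5; Cournot: P = 69.875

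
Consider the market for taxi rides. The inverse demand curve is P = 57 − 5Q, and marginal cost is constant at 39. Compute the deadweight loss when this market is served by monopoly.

DWL = 8.1

Perfect competition: P = MC = 39, so 57 − 5Q = 39 and Q = 3.6.
Monopoly sets MR = MC: 57 − 10Q = 39 ⇒ Q = 1.8, P = 57 − 5·1.8 = 48.
DWL is the triangle between Q = 1.8 and Q = 3.6: ½·(3.6 − 1.8)·(48 − 39) = 8.1.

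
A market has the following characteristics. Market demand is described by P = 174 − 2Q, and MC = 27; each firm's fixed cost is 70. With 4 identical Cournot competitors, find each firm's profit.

π_i = 362.18

In a 4-firm Cournot equilibrium, symmetry and the first-order condition give q = (174 − 27)/(10) = 14.7. So Q = 58.8 and P = 56.4.
Each firm's profit = (56.4 − 27)·14.7 − 70 = 362.18.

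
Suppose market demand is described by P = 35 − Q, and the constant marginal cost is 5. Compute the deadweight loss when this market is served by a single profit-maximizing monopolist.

Under competition P = MC = 5, so Q = (35 − 5)/1 = 30.
Monopoly sets MR = MC: 35 − 2Q = 5 ⇒ Q = 15, P = 35 − 15 = 20.
DWL is the triangle between Q = 15 and Q = 30: ½·(30 − 15)·(20 − 5) = 112.5.

DWL = 112.5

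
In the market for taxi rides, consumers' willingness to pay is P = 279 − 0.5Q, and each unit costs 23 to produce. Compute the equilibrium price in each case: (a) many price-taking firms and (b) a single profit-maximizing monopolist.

Competition: P = 23; Monopoly: P = 151

Competitive firms price at marginal cost: P = 23, giving Q = 512.
A monopolist chooses Q where MR = MC. MR = 279 − Q; setting this equal to 23 gives Q = 256 and P = 151.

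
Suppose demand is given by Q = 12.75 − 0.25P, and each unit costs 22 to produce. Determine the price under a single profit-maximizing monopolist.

P = 36.5

Inverting demand: P = 51 − 4Q.
Monopoly sets MR = MC: 51 − 8Q = 22 ⇒ Q = 3.625, P = 51 − 4·3.625 = 36.5.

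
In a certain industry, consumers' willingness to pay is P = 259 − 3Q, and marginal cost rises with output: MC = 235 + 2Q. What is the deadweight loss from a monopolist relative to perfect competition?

DWL = 8.1

Competitive equilibrium sets price equal to marginal cost: 259 − 3Q = 235 + 2Q, so Q = 4.8 and P = 244.6.
Monopoly sets MR = MC: 259 − 6Q = 235 + 2Q ⇒ Q = 3, P = 259 − 3·3 = 250.
CS = ½·(259 − 244.6)·4.8 = 34.56; PS = (244.6·4.8 − 235·4.8 − ½·2·4.8²) = 23.04; TS = 57.6.
CS = ½·(259 − 250)·3 = 13.5; PS = (250·3 − 235·3 − ½·2·3²) = 36; TS = 49.5.
DWL = 57.6 − 49.5 = 8.1.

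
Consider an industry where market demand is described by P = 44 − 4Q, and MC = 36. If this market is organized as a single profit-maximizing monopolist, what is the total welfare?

The monopolist equates marginal revenue to marginal cost: 44 − 8Q = 36, so Q = 1. From demand, P = 40.
CS = ½·(44 − 40)·1 = 2; PS = (40 − 36)·1 = 4; TS = 6.

TS = 6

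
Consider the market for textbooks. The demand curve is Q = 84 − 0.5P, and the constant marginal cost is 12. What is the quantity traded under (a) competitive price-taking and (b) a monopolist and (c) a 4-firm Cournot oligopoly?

Competition: Q = 78; Monopoly: Q = 39; Cournot: Q = 62.4

Inverting demand: P = 168 − 2Q.
Perfect competition: P = MC = 12, so 168 − 2Q = 12 and Q = 78.
Monopoly sets MR = MC: 168 − 4Q = 12 ⇒ Q = 39, P = 168 − 2·39 = 90.
In a 4-firm Cournot equilibrium, symmetry and the first-order condition give q = (168 − 12)/(10) = 15.6. So Q = 62.4 and P = 43.2.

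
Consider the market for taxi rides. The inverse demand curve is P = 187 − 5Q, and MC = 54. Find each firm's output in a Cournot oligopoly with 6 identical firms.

In a 6-firm Cournot equilibrium, symmetry and the first-order condition give q = (187 − 54)/(35) = 3.8. So Q = 22.8 and P = 73.

q_i = 3.8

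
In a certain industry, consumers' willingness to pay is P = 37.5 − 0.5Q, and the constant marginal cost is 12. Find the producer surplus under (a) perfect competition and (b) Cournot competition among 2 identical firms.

Competition: PS = 0; Cournot: PS = 289

Perfect competition: P = MC = 12, so 37.5 − 0.5Q = 12 and Q = 51.
PS = (12 − 12)·51 = 0.
In a 2-firm Cournot equilibrium, symmetry and the first-order condition give q = (37.5 − 12)/(1.5) = 17. So Q = 34 and P = 20.5.
PS = (20.5 − 12)·34 = 289.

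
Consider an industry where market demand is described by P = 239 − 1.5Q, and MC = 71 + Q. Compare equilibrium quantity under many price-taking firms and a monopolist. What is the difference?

Under competition P = MC: 239 − 1.5Q = 71 + Q ⇒ Q = 67.2, P = 138.2.
Monopoly sets MR = MC: 239 − 3Q = 71 + Q ⇒ Q = 42, P = 239 − 1.5·42 = 176.
Change in equilibrium quantity: 42 − 67.2 = −25.2.

Equilibrium quantity falls by 25.2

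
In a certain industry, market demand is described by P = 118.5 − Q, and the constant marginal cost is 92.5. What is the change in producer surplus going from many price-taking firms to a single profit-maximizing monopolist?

Producer surplus rises by 169

Under competition P = MC = 92.5, so Q = (118.5 − 92.5)/1 = 26.
PS = (92.5 − 92.5)·26 = 0.
A monopolist chooses Q where MR = MC. MR = 118.5 − 2Q; setting this equal to 92.5 gives Q = 13 and P = 105.5.
PS = (105.5 − 92.5)·13 = 169.
Change in producer surplus: 169 − 0 = 169.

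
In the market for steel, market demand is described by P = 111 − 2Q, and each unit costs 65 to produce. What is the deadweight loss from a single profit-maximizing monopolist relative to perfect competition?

DWL = 132.25

Competitive firms price at marginal cost: P = 65, giving Q = 23.
Monopoly sets MR = MC: 111 − 4Q = 65 ⇒ Q = 11.5, P = 111 − 2·11.5 = 88.
DWL is the triangle between Q = 11.5 and Q = 23: ½·(23 − 11.5)·(88 − 65) = 132.25.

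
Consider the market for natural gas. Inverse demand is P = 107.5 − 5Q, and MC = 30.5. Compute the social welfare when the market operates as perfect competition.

TS = 592.9

Competitive firms price at marginal cost: P = 30.5, giving Q = 15.4.
CS = ½·(107.5 − 30.5)·15.4 = 592.9; PS = (30.5 − 30.5)·15.4 = 0; TS = 592.9.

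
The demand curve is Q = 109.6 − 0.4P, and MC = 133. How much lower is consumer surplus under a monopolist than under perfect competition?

CS falls by 2982.15

Inverting demand: P = 274 − 2.5Q.
Under competition P = MC = 133, so Q = (274 − 133)/2.5 = 56.4.
CS = ½·(274 − 133)·56.4 = 3976.2.
Monopoly sets MR = MC: 274 − 5Q = 133 ⇒ Q = 28.2, P = 274 − 2.5·28.2 = 203.5.
CS = ½·(274 − 203.5)·28.2 = 994.05.
Change in consumer surplus: 994.05 − 3976.2 = −2982.15.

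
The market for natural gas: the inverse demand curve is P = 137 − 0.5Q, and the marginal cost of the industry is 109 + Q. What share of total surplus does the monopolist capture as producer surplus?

Monopoly sets MR = MC: 137 − Q = 109 + Q ⇒ Q = 14, P = 137 − 0.5·14 = 130.
CS = ½·(137 − 130)·14 = 49.
PS = P·Q − VC(Q) = 130·14 − (109·14 + ½·1·14²) = 196.
Share captured = PS/TS = 196/245 = 0.8.

PS/TS = 0.8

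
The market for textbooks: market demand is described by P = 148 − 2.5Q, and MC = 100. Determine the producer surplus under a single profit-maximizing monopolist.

PS = 230.4

The monopolist equates marginal revenue to marginal cost: 148 − 5Q = 100, so Q = 9.6. From demand, P = 124.
PS = (124 − 100)·9.6 = 230.4.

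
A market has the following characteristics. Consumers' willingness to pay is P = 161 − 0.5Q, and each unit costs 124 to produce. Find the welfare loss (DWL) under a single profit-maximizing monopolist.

Competitive firms price at marginal cost: P = 124, giving Q = 74.
A monopolist chooses Q where MR = MC. MR = 161 − Q; setting this equal to 124 gives Q = 37 and P = 142.5.
DWL is the triangle between Q = 37 and Q = 74: ½·(74 − 37)·(142.5 − 124) = 342.25.

DWL = 342.25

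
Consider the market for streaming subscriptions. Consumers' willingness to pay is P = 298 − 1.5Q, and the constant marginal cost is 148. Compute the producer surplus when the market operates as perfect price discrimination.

With perfect price discrimination, output is the efficient level Q = 100 (where demand meets MC), but every buyer pays their willingness to pay: CS = 0 and PS = total surplus.
PS = ½·(298 − 148)·100 = 7500.

PS = 7500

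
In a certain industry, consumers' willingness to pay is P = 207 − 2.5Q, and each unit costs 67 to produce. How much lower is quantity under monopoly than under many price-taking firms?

Under competition P = MC = 67, so Q = (207 − 67)/2.5 = 56.
A monopolist chooses Q where MR = MC. MR = 207 − 5Q; setting this equal to 67 gives Q = 28 and P = 137.
Change in quantity: 28 − 56 = −28.

Quantity falls by 28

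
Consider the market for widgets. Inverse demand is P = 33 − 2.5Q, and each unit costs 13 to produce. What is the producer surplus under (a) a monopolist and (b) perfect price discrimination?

Monopoly: PS = 40; Perfect PD: PS = 80

The monopolist equates marginal revenue to marginal cost: 33 − 5Q = 13, so Q = 4. From demand, P = 23.
PS = (23 − 13)·4 = 40.
A perfectly discriminating monopolist sells every unit with P(Q) ≥ MC(Q), so output equals the competitive quantity Q = 8. Each buyer pays their reservation price, so CS = 0 and the firm captures all surplus.
PS = ½·(33 − 13)·8 = 80.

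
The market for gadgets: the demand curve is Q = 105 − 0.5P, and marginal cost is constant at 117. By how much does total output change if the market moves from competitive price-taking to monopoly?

Total output falls by 23.25

Inverting demand: P = 210 − 2Q.
Under competition P = MC = 117, so Q = (210 − 117)/2 = 46.5.
Monopoly sets MR = MC: 210 − 4Q = 117 ⇒ Q = 23.25, P = 210 − 2·23.25 = 163.5.
Change in total output: 23.25 − 46.5 = −23.25.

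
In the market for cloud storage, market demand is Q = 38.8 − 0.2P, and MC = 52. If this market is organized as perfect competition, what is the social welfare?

Inverting demand: P = 194 − 5Q.
Under competition P = MC = 52, so Q = (194 − 52)/5 = 28.4.
CS = ½·(194 − 52)·28.4 = 2016.4; PS = (52 − 52)·28.4 = 0; TS = 2016.4.

TS = 2016.4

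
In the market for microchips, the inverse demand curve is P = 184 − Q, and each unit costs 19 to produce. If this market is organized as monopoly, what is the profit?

The monopolist equates marginal revenue to marginal cost: 184 − 2Q = 19, so Q = 82.5. From demand, P = 101.5.
Profit = (101.5 − 19)·82.5 = 6806.25.

Profit = 6806.25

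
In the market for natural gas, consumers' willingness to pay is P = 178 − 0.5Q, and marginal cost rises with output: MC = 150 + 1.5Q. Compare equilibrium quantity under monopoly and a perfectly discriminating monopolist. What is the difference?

The monopolist equates marginal revenue to marginal cost: 178 − Q = 150 + 1.5Q, so Q = 11.2. From demand, P = 172.4.
A perfectly discriminating monopolist sells every unit with P(Q) ≥ MC(Q), so output equals the competitive quantity Q = 14. Each buyer pays their reservation price, so CS = 0 and the firm captures all surplus.
Change in equilibrium quantity: 14 − 11.2 = 2.8.

Equilibrium quantity rises by 2.8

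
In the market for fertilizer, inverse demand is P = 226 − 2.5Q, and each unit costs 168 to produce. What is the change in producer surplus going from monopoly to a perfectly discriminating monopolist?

Producer surplus rises by 336.4

The monopolist equates marginal revenue to marginal cost: 226 − 5Q = 168, so Q = 11.6. From demand, P = 197.
PS = (197 − 168)·11.6 = 336.4.
A perfectly discriminating monopolist sells every unit with P(Q) ≥ MC(Q), so output equals the competitive quantity Q = 23.2. Each buyer pays their reservation price, so CS = 0 and the firm captures all surplus.
PS = ½·(226 − 168)·23.2 = 672.8.
Change in producer surplus: 672.8 − 336.4 = 336.4.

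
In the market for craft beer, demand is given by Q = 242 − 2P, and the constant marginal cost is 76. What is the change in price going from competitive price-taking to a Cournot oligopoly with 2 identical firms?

Price rises by 15

Inverting demand: P = 121 − 0.5Q.
Under competition P = MC = 76, so Q = (121 − 76)/0.5 = 90.
Cournot with 2 identical firms: the symmetric best-response condition is 121 − 1.5q = 76. Each firm produces q = 30, total output Q = 60, price P = 91.
Change in price: 91 − 76 = 15.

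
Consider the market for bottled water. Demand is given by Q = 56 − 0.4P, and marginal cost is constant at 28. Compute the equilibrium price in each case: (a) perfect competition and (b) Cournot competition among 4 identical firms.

Inverting demand: P = 140 − 2.5Q.
Perfect competition: P = MC = 28, so 140 − 2.5Q = 28 and Q = 44.8.
With 4 symmetric Cournot firms, each firm's FOC gives 140 − 12.5q = 28, so q = 8.96, Q = 4·8.96 = 35.84, and P = 50.4.

Competition: P = 28; Cournot: P = 50.4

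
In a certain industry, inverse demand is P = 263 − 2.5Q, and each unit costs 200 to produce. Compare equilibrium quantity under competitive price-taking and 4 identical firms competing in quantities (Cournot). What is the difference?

Q falls by 5.04

Under competition P = MC = 200, so Q = (263 − 200)/2.5 = 25.2.
In a 4-firm Cournot equilibrium, symmetry and the first-order condition give q = (263 − 200)/(12.5) = 5.04. So Q = 20.16 and P = 212.6.
Change in equilibrium quantity: 20.16 − 25.2 = −5.04.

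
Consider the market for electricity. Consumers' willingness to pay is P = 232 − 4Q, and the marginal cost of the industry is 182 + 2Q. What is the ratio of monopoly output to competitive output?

A monopolist chooses Q where MR = MC. MR = 232 − 8Q; setting this equal to 182 + 2Q gives Q = 5 and P = 212.
Under competition P = MC: 232 − 4Q = 182 + 2Q ⇒ Q = 25/3, P = 596/3.
Ratio Q_m/Q_c = 5/(25/3) = 0.6.

Q_m/Q_c = 0.6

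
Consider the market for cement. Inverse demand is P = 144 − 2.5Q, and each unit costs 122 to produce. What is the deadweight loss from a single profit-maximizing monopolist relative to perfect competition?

DWL = 24.2

Under competition P = MC = 122, so Q = (144 − 122)/2.5 = 8.8.
The monopolist equates marginal revenue to marginal cost: 144 − 5Q = 122, so Q = 4.4. From demand, P = 133.
DWL is the triangle between Q = 4.4 and Q = 8.8: ½·(8.8 − 4.4)·(133 − 122) = 24.2.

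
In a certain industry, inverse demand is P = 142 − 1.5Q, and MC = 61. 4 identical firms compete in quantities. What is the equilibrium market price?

P = 77.2

With 4 symmetric Cournot firms, each firm's FOC gives 142 − 7.5q = 61, so q = 10.8, Q = 4·10.8 = 43.2, and P = 77.2.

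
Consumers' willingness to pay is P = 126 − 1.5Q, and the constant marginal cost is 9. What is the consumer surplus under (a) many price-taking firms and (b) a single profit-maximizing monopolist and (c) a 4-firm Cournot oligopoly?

Competitive firms price at marginal cost: P = 9, giving Q = 78.
CS = ½·(126 − 9)·78 = 4563.
The monopolist equates marginal revenue to marginal cost: 126 − 3Q = 9, so Q = 39. From demand, P = 67.5.
CS = ½·(126 − 67.5)·39 = 1140.75.
In a 4-firm Cournot equilibrium, symmetry and the first-order condition give q = (126 − 9)/(7.5) = 15.6. So Q = 62.4 and P = 32.4.
CS = ½·(126 − 32.4)·62.4 = 2920.32.

Competition: CS = 4563; Monopoly: CS = 1140.75; Cournot: CS = 2920.32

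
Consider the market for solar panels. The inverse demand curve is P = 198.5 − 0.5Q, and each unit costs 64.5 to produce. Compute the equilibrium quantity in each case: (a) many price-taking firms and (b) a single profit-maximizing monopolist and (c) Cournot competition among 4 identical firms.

Competition: Q = 268; Monopoly: Q = 134; Cournot: Q = 214.4

Perfect competition: P = MC = 64.5, so 198.5 − 0.5Q = 64.5 and Q = 268.
The monopolist equates marginal revenue to marginal cost: 198.5 − Q = 64.5, so Q = 134. From demand, P = 131.5.
Cournot with 4 identical firms: the symmetric best-response condition is 198.5 − 2.5q = 64.5. Each firm produces q = 53.6, total output Q = 214.4, price P = 91.3.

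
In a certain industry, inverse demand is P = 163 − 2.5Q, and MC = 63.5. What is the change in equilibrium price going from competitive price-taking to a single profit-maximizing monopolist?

Equilibrium price rises by 49.75

Under competition P = MC = 63.5, so Q = (163 − 63.5)/2.5 = 39.8.
Monopoly sets MR = MC: 163 − 5Q = 63.5 ⇒ Q = 19.9, P = 163 − 2.5·19.9 = 113.25.
Change in equilibrium price: 113.25 − 63.5 = 49.75.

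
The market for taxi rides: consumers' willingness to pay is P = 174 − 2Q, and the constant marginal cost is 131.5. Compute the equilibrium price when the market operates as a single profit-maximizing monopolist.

P = 152.75

The monopolist equates marginal revenue to marginal cost: 174 − 4Q = 131.5, so Q = 10.625. From demand, P = 152.75.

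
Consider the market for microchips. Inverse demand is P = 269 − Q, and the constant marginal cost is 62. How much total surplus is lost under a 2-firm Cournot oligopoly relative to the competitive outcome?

Competitive firms price at marginal cost: P = 62, giving Q = 207.
With 2 symmetric Cournot firms, each firm's FOC gives 269 − 3q = 62, so q = 69, Q = 2·69 = 138, and P = 131.
DWL is the triangle between Q = 138 and Q = 207: ½·(207 − 138)·(131 − 62) = 2380.5.

DWL = 2380.5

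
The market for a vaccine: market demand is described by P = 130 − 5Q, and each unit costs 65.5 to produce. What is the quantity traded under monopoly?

Q = 6.45

The monopolist equates marginal revenue to marginal cost: 130 − 10Q = 65.5, so Q = 6.45. From demand, P = 97.75.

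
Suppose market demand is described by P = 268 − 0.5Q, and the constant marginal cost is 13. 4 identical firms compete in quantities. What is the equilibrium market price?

P = 64

With 4 symmetric Cournot firms, each firm's FOC gives 268 − 2.5q = 13, so q = 102, Q = 4·102 = 408, and P = 64.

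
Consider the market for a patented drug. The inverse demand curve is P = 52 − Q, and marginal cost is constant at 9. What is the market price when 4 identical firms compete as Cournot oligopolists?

In a 4-firm Cournot equilibrium, symmetry and the first-order condition give q = (52 − 9)/(5) = 8.6. So Q = 34.4 and P = 17.6.

P = 17.6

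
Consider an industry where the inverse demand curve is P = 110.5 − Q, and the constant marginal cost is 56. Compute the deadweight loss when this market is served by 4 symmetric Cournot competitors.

Perfect competition: P = MC = 56, so 110.5 − Q = 56 and Q = 54.5.
With 4 symmetric Cournot firms, each firm's FOC gives 110.5 − 5q = 56, so q = 10.9, Q = 4·10.9 = 43.6, and P = 66.9.
DWL is the triangle between Q = 43.6 and Q = 54.5: ½·(54.5 − 43.6)·(66.9 − 56) = 59.405.

DWL = 59.405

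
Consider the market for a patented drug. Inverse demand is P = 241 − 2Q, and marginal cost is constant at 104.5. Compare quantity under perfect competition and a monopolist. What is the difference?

Under competition P = MC = 104.5, so Q = (241 − 104.5)/2 = 68.25.
A monopolist chooses Q where MR = MC. MR = 241 − 4Q; setting this equal to 104.5 gives Q = 34.125 and P = 172.75.
Change in quantity: 34.125 − 68.25 = −34.125.

Q falls by 34.125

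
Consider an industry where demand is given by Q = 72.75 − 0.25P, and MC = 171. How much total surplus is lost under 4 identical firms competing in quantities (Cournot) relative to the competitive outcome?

Inverting demand: P = 291 − 4Q.
Competitive firms price at marginal cost: P = 171, giving Q = 30.
Cournot with 4 identical firms: the symmetric best-response condition is 291 − 20q = 171. Each firm produces q = 6, total output Q = 24, price P = 195.
DWL is the triangle between Q = 24 and Q = 30: ½·(30 − 24)·(195 − 171) = 72.

DWL = 72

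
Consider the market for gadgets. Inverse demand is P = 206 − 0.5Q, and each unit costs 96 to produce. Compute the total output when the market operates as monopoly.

Q = 110

Monopoly sets MR = MC: 206 − Q = 96 ⇒ Q = 110, P = 206 − 0.5·110 = 151.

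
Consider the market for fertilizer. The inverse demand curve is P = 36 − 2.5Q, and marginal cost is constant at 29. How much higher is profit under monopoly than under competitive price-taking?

π rises by 4.9

Under competition P = MC = 29, so Q = (36 − 29)/2.5 = 2.8.
Profit = (29 − 29)·2.8 = 0.
A monopolist chooses Q where MR = MC. MR = 36 − 5Q; setting this equal to 29 gives Q = 1.4 and P = 32.5.
Profit = (32.5 − 29)·1.4 = 4.9.
Change in profit: 4.9 − 0 = 4.9.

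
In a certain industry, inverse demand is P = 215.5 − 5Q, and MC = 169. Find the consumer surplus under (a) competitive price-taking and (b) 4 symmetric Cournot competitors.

Under competition P = MC = 169, so Q = (215.5 − 169)/5 = 9.3.
CS = ½·(215.5 − 169)·9.3 = 216.225.
Cournot with 4 identical firms: the symmetric best-response condition is 215.5 − 25q = 169. Each firm produces q = 1.86, total output Q = 7.44, price P = 178.3.
CS = ½·(215.5 − 178.3)·7.44 = 138.384.

Competition: CS = 216.225; Cournot: CS = 138.384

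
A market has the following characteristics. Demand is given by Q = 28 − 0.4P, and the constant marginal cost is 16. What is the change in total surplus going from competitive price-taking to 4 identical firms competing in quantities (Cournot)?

Total surplus falls by 23.328

Inverting demand: P = 70 − 2.5Q.
Competitive firms price at marginal cost: P = 16, giving Q = 21.6.
CS = ½·(70 − 16)·21.6 = 583.2; PS = (16 − 16)·21.6 = 0; TS = 583.2.
In a 4-firm Cournot equilibrium, symmetry and the first-order condition give q = (70 − 16)/(12.5) = 4.32. So Q = 17.28 and P = 26.8.
CS = ½·(70 − 26.8)·17.28 = 373.248; PS = (26.8 − 16)·17.28 = 186.624; TS = 559.872.
Change in total surplus: 559.872 − 583.2 = −23.328.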